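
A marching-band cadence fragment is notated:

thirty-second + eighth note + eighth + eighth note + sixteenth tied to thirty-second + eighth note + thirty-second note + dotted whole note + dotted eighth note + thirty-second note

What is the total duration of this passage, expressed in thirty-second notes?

76

Express everything in thirty-second notes: thirty-second = 1; eighth note = 4; eighth = 4; eighth note = 4; sixteenth tied to thirty-second (sixteenth + thirty-second) = 3; eighth note = 4; thirty-second note = 1; dotted whole note = 48; dotted eighth note = 6; thirty-second note = 1.
Total: 1 + 4 + 4 + 4 + 3 + 4 + 1 + 48 + 6 + 1 = 76 thirty-second notes.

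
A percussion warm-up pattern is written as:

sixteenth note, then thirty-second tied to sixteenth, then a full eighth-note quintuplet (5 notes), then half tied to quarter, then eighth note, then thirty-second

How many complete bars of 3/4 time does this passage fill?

One bar of 3/4 = 24 thirty-second notes.
In thirty-second notes: sixteenth note = 2; thirty-second tied to sixteenth (thirty-second + sixteenth) = 3; a full eighth-note quintuplet (5 notes) (five quintuplet eighths span one half) = 16; half tied to quarter (half + quarter) = 24; eighth note = 4; thirty-second = 1.
Sum: 2 + 3 + 16 + 24 + 4 + 1 = 50.
50 ÷ 24 = 2 complete bars with 2 left over.

2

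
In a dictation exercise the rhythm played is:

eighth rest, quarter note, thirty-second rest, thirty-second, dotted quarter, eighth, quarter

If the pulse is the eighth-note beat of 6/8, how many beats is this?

One eighth-note beat = 4 thirty-second notes.
In thirty-second notes: eighth rest = 4; quarter note = 8; thirty-second rest = 1; thirty-second = 1; dotted quarter = 12; eighth = 4; quarter = 8.
Adding: 4 + 8 + 1 + 1 + 12 + 4 + 8 = 38.
38 ÷ 4 = 9.5 beats.

9.5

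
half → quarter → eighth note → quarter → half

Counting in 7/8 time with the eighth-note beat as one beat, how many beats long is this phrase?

One eighth-note beat = 2 sixteenth notes.
Express everything in sixteenth notes: half = 8; quarter = 4; eighth note = 2; quarter = 4; half = 8.
Sum: 8 + 4 + 2 + 4 + 8 = 26.
26 ÷ 2 = 13 beats.

13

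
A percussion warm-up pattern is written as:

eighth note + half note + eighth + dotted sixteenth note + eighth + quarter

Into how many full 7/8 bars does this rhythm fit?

One bar of 7/8 = 28 thirty-second notes.
In thirty-second notes: eighth note = 4; half note = 16; eighth = 4; dotted sixteenth note = 3; eighth = 4; quarter = 8.
Total: 4 + 16 + 4 + 3 + 4 + 8 = 39.
39 ÷ 28 = 1 complete bar with 11 left over.

1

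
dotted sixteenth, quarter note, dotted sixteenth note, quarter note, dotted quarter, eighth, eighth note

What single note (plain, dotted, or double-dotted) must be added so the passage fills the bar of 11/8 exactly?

sixteenth note

The bar of 11/8 = 44 thirty-second notes.
Each duration in thirty-second notes: dotted sixteenth = 3; quarter note = 8; dotted sixteenth note = 3; quarter note = 8; dotted quarter = 12; eighth = 4; eighth note = 4.
Altogether 3 + 8 + 3 + 8 + 12 + 4 + 4 = 42.
Remaining: 44 − 42 = 2 thirty-second notes, which is a sixteenth note.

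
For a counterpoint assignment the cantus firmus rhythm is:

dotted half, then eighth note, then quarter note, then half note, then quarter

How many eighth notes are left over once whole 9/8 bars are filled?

6

One bar of 9/8 = 9 eighth notes.
Convert each value to eighth notes: dotted half = 6; eighth note = 1; quarter note = 2; half note = 4; quarter = 2.
Altogether 6 + 1 + 2 + 4 + 2 = 15.
15 ÷ 9 = 1 complete bar with 6 eighth notes remaining.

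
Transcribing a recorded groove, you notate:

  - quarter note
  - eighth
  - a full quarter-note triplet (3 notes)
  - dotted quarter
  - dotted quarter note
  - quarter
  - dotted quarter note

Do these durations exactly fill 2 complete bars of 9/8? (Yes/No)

Yes

One bar of 9/8 = 9 eighth notes, so 2 bars = 18.
Working in eighth notes: quarter note = 2; eighth = 1; a full quarter-note triplet (3 notes) (three triplet quarters span one half) = 4; dotted quarter = 3; dotted quarter note = 3; quarter = 2; dotted quarter note = 3.
Adding: 2 + 1 + 4 + 3 + 3 + 2 + 3 = 18.
18 equals 18, so the answer is Yes.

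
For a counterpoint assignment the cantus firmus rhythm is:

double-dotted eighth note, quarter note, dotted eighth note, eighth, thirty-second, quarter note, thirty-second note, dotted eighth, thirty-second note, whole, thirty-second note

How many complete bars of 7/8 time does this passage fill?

One bar of 7/8 = 28 thirty-second notes.
Working in thirty-second notes: double-dotted eighth note = 7; quarter note = 8; dotted eighth note = 6; eighth = 4; thirty-second = 1; quarter note = 8; thirty-second note = 1; dotted eighth = 6; thirty-second note = 1; whole = 32; thirty-second note = 1.
Sum: 7 + 8 + 6 + 4 + 1 + 8 + 1 + 6 + 1 + 32 + 1 = 75.
75 ÷ 28 = 2 complete bars with 19 left over.

2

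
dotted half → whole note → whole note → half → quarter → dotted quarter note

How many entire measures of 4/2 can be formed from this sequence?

1

One bar of 4/2 = 16 eighth notes.
Express everything in eighth notes: dotted half = 6; whole note = 8; whole note = 8; half = 4; quarter = 2; dotted quarter note = 3.
Total: 6 + 8 + 8 + 4 + 2 + 3 = 31.
31 ÷ 16 = 1 complete bar with 15 left over.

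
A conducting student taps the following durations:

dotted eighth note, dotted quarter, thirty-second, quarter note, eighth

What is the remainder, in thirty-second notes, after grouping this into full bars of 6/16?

One bar of 6/16 = 12 thirty-second notes.
Convert each value to thirty-second notes: dotted eighth note = 6; dotted quarter = 12; thirty-second = 1; quarter note = 8; eighth = 4.
Altogether 6 + 12 + 1 + 8 + 4 = 31.
31 ÷ 12 = 2 complete bars with 7 thirty-second notes remaining.

7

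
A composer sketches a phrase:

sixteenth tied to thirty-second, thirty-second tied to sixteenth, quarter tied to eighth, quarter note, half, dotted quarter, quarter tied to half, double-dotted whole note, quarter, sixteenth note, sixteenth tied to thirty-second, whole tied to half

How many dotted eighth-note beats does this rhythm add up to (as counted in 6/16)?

One dotted eighth-note beat = 6 thirty-second notes.
Working in thirty-second notes: sixteenth tied to thirty-second (sixteenth + thirty-second) = 3; thirty-second tied to sixteenth (thirty-second + sixteenth) = 3; quarter tied to eighth (quarter + eighth) = 12; quarter note = 8; half = 16; dotted quarter = 12; quarter tied to half (quarter + half) = 24; double-dotted whole note = 56; quarter = 8; sixteenth note = 2; sixteenth tied to thirty-second (sixteenth + thirty-second) = 3; whole tied to half (whole + half) = 48.
Adding: 3 + 3 + 12 + 8 + 16 + 12 + 24 + 56 + 8 + 2 + 3 + 48 = 195.
195 ÷ 6 = 32.5 beats.

32.5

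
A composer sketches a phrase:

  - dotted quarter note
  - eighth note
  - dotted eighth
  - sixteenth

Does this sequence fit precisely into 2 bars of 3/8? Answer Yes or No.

One bar of 3/8 = 6 sixteenth notes, so 2 bars = 12.
Each duration in sixteenth notes: dotted quarter note = 6; eighth note = 2; dotted eighth = 3; sixteenth = 1.
Sum: 6 + 2 + 3 + 1 = 12.
12 equals 12, so the answer is Yes.

Yes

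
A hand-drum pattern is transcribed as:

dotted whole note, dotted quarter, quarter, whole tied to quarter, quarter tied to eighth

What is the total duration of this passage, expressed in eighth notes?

30

In eighth notes: dotted whole note = 12; dotted quarter = 3; quarter = 2; whole tied to quarter (whole + quarter) = 10; quarter tied to eighth (quarter + eighth) = 3.
Adding: 12 + 3 + 2 + 10 + 3 = 30 eighth notes.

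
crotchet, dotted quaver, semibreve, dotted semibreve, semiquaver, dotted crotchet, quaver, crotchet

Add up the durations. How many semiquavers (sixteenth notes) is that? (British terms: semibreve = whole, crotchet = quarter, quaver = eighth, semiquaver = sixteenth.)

60

Each duration in sixteenth notes: crotchet = 4; dotted quaver = 3; semibreve = 16; dotted semibreve = 24; semiquaver = 1; dotted crotchet = 6; quaver = 2; crotchet = 4.
Adding: 4 + 3 + 16 + 24 + 1 + 6 + 2 + 4 = 60 sixteenth notes.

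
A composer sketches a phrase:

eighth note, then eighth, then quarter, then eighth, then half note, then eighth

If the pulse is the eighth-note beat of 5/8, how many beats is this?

One eighth-note beat = 2 sixteenth notes.
Convert each value to sixteenth notes: eighth note = 2; eighth = 2; quarter = 4; eighth = 2; half note = 8; eighth = 2.
Altogether 2 + 2 + 4 + 2 + 8 + 2 = 20.
20 ÷ 2 = 10 beats.

10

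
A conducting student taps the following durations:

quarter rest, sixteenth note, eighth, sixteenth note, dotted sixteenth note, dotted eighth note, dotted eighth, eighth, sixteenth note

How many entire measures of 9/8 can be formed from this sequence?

1

One bar of 9/8 = 36 thirty-second notes.
In thirty-second notes: quarter rest = 8; sixteenth note = 2; eighth = 4; sixteenth note = 2; dotted sixteenth note = 3; dotted eighth note = 6; dotted eighth = 6; eighth = 4; sixteenth note = 2.
Total: 8 + 2 + 4 + 2 + 3 + 6 + 6 + 4 + 2 = 37.
37 ÷ 36 = 1 complete bar with 1 left over.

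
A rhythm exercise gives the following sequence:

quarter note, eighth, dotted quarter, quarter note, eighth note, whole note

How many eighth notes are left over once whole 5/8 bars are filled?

One bar of 5/8 = 5 eighth notes.
Working in eighth notes: quarter note = 2; eighth = 1; dotted quarter = 3; quarter note = 2; eighth note = 1; whole note = 8.
Altogether 2 + 1 + 3 + 2 + 1 + 8 = 17.
17 ÷ 5 = 3 complete bars with 2 eighth notes remaining.

2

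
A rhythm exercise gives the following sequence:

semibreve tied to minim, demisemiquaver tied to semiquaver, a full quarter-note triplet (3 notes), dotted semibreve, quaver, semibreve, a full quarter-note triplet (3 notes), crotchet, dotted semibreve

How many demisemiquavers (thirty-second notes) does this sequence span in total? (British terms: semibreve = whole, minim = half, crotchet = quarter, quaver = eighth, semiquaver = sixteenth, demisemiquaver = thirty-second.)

In thirty-second notes: semibreve tied to minim (semibreve + minim) = 48; demisemiquaver tied to semiquaver (demisemiquaver + semiquaver) = 3; a full quarter-note triplet (3 notes) (three triplet quarters span one half) = 16; dotted semibreve = 48; quaver = 4; semibreve = 32; a full quarter-note triplet (3 notes) (three triplet quarters span one half) = 16; crotchet = 8; dotted semibreve = 48.
Adding: 48 + 3 + 16 + 48 + 4 + 32 + 16 + 8 + 48 = 223 thirty-second notes.

223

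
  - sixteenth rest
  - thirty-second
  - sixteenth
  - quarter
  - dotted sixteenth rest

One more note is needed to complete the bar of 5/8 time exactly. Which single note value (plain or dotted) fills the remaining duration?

The bar of 5/8 = 20 thirty-second notes.
In thirty-second notes: sixteenth rest = 2; thirty-second = 1; sixteenth = 2; quarter = 8; dotted sixteenth rest = 3.
Adding: 2 + 1 + 2 + 8 + 3 = 16.
Remaining: 20 − 16 = 4 thirty-second notes, which is a eighth note.

eighth note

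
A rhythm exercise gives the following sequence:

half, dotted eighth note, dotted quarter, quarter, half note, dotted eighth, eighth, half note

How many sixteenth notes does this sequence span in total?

Convert each value to sixteenth notes: half = 8; dotted eighth note = 3; dotted quarter = 6; quarter = 4; half note = 8; dotted eighth = 3; eighth = 2; half note = 8.
Sum: 8 + 3 + 6 + 4 + 8 + 3 + 2 + 8 = 42 sixteenth notes.

42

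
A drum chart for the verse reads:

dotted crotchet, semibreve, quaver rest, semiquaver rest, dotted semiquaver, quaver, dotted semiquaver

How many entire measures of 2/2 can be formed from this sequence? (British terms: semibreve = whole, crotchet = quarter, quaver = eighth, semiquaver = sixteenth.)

One bar of 2/2 = 32 thirty-second notes.
Each duration in thirty-second notes: dotted crotchet = 12; semibreve = 32; quaver rest = 4; semiquaver rest = 2; dotted semiquaver = 3; quaver = 4; dotted semiquaver = 3.
Altogether 12 + 32 + 4 + 2 + 3 + 4 + 3 = 60.
60 ÷ 32 = 1 complete bar with 28 left over.

1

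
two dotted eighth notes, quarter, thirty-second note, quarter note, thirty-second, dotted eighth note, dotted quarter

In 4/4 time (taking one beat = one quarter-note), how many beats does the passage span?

One quarter-note beat = 8 thirty-second notes.
Working in thirty-second notes: dotted eighth note = 6; dotted eighth note = 6; quarter = 8; thirty-second note = 1; quarter note = 8; thirty-second = 1; dotted eighth note = 6; dotted quarter = 12.
Total: 6 + 6 + 8 + 1 + 8 + 1 + 6 + 12 = 48.
48 ÷ 8 = 6 beats.

6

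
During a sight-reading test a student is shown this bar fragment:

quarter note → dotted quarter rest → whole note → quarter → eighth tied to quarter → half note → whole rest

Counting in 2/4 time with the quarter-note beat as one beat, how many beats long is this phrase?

15

One quarter-note beat = 2 eighth notes.
Each duration in eighth notes: quarter note = 2; dotted quarter rest = 3; whole note = 8; quarter = 2; eighth tied to quarter (eighth + quarter) = 3; half note = 4; whole rest = 8.
Total: 2 + 3 + 8 + 2 + 3 + 4 + 8 = 30.
30 ÷ 2 = 15 beats.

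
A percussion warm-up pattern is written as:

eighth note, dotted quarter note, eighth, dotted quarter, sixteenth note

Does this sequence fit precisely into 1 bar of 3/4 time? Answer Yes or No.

One bar of 3/4 = 12 sixteenth notes.
Each duration in sixteenth notes: eighth note = 2; dotted quarter note = 6; eighth = 2; dotted quarter = 6; sixteenth note = 1.
Sum: 2 + 6 + 2 + 6 + 1 = 17.
17 exceeds 12, so the answer is No.

No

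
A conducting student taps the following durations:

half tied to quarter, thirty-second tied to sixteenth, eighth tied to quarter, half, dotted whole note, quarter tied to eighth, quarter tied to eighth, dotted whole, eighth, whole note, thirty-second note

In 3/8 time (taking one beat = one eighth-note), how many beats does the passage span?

One eighth-note beat = 4 thirty-second notes.
Each duration in thirty-second notes: half tied to quarter (half + quarter) = 24; thirty-second tied to sixteenth (thirty-second + sixteenth) = 3; eighth tied to quarter (eighth + quarter) = 12; half = 16; dotted whole note = 48; quarter tied to eighth (quarter + eighth) = 12; quarter tied to eighth (quarter + eighth) = 12; dotted whole = 48; eighth = 4; whole note = 32; thirty-second note = 1.
Sum: 24 + 3 + 12 + 16 + 48 + 12 + 12 + 48 + 4 + 32 + 1 = 212.
212 ÷ 4 = 53 beats.

53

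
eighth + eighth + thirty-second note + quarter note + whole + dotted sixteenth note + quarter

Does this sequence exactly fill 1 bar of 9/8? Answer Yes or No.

One bar of 9/8 = 36 thirty-second notes.
Each duration in thirty-second notes: eighth = 4; eighth = 4; thirty-second note = 1; quarter note = 8; whole = 32; dotted sixteenth note = 3; quarter = 8.
Altogether 4 + 4 + 1 + 8 + 32 + 3 + 8 = 60.
60 exceeds 36, so the answer is No.

No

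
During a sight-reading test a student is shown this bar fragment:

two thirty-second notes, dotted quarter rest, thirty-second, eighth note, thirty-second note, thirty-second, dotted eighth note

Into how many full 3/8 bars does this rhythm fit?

One bar of 3/8 = 12 thirty-second notes.
Each duration in thirty-second notes: thirty-second note = 1; thirty-second note = 1; dotted quarter rest = 12; thirty-second = 1; eighth note = 4; thirty-second note = 1; thirty-second = 1; dotted eighth note = 6.
Adding: 1 + 1 + 12 + 1 + 4 + 1 + 1 + 6 = 27.
27 ÷ 12 = 2 complete bars with 3 left over.

2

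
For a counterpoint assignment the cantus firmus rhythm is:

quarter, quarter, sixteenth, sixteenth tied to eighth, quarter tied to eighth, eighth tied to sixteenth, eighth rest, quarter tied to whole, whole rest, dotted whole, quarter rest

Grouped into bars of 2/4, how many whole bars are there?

One bar of 2/4 = 8 sixteenth notes.
Each duration in sixteenth notes: quarter = 4; quarter = 4; sixteenth = 1; sixteenth tied to eighth (sixteenth + eighth) = 3; quarter tied to eighth (quarter + eighth) = 6; eighth tied to sixteenth (eighth + sixteenth) = 3; eighth rest = 2; quarter tied to whole (quarter + whole) = 20; whole rest = 16; dotted whole = 24; quarter rest = 4.
Adding: 4 + 4 + 1 + 3 + 6 + 3 + 2 + 20 + 16 + 24 + 4 = 87.
87 ÷ 8 = 10 complete bars with 7 left over.

10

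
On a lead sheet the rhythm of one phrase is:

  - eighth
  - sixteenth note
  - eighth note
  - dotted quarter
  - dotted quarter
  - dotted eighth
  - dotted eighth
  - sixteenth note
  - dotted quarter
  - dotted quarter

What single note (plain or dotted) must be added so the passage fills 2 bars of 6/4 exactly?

dotted half note

2 bars of 6/4 = 48 sixteenth notes.
In sixteenth notes: eighth = 2; sixteenth note = 1; eighth note = 2; dotted quarter = 6; dotted quarter = 6; dotted eighth = 3; dotted eighth = 3; sixteenth note = 1; dotted quarter = 6; dotted quarter = 6.
Sum: 2 + 1 + 2 + 6 + 6 + 3 + 3 + 1 + 6 + 6 = 36.
Remaining: 48 − 36 = 12 sixteenth notes, which is a dotted half note.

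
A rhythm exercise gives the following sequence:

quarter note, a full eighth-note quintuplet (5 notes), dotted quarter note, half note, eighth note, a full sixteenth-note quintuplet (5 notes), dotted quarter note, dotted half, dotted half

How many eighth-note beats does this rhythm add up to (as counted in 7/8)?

31

One eighth-note beat = 2 sixteenth notes.
Convert each value to sixteenth notes: quarter note = 4; a full eighth-note quintuplet (5 notes) (five quintuplet eighths span one half) = 8; dotted quarter note = 6; half note = 8; eighth note = 2; a full sixteenth-note quintuplet (5 notes) (five quintuplet sixteenths span one quarter) = 4; dotted quarter note = 6; dotted half = 12; dotted half = 12.
Adding: 4 + 8 + 6 + 8 + 2 + 4 + 6 + 12 + 12 = 62.
62 ÷ 2 = 31 beats.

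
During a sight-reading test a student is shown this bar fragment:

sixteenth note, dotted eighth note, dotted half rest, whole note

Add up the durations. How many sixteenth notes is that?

32

Express everything in sixteenth notes: sixteenth note = 1; dotted eighth note = 3; dotted half rest = 12; whole note = 16.
Altogether 1 + 3 + 12 + 16 = 32 sixteenth notes.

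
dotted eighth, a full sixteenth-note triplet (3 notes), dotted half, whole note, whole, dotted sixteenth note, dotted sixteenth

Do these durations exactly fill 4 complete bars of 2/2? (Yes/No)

One bar of 2/2 = 32 thirty-second notes, so 4 bars = 128.
Convert each value to thirty-second notes: dotted eighth = 6; a full sixteenth-note triplet (3 notes) (three triplet sixteenths span one eighth) = 4; dotted half = 24; whole note = 32; whole = 32; dotted sixteenth note = 3; dotted sixteenth = 3.
Altogether 6 + 4 + 24 + 32 + 32 + 3 + 3 = 104.
104 falls short of 128, so the answer is No.

No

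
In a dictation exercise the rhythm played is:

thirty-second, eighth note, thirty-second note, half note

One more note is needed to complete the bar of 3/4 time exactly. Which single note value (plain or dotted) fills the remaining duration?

sixteenth note

The bar of 3/4 = 24 thirty-second notes.
In thirty-second notes: thirty-second = 1; eighth note = 4; thirty-second note = 1; half note = 16.
Altogether 1 + 4 + 1 + 16 = 22.
Remaining: 24 − 22 = 2 thirty-second notes, which is a sixteenth note.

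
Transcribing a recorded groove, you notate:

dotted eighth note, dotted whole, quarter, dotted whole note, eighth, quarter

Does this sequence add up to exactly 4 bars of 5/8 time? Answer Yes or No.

One bar of 5/8 = 10 sixteenth notes, so 4 bars = 40.
Convert each value to sixteenth notes: dotted eighth note = 3; dotted whole = 24; quarter = 4; dotted whole note = 24; eighth = 2; quarter = 4.
Altogether 3 + 24 + 4 + 24 + 2 + 4 = 61.
61 exceeds 40, so the answer is No.

No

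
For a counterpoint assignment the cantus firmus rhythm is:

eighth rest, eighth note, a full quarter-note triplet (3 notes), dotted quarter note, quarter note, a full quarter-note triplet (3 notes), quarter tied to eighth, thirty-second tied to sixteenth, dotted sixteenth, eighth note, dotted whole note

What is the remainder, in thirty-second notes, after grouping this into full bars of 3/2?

One bar of 3/2 = 48 thirty-second notes.
Working in thirty-second notes: eighth rest = 4; eighth note = 4; a full quarter-note triplet (3 notes) (three triplet quarters span one half) = 16; dotted quarter note = 12; quarter note = 8; a full quarter-note triplet (3 notes) (three triplet quarters span one half) = 16; quarter tied to eighth (quarter + eighth) = 12; thirty-second tied to sixteenth (thirty-second + sixteenth) = 3; dotted sixteenth = 3; eighth note = 4; dotted whole note = 48.
Sum: 4 + 4 + 16 + 12 + 8 + 16 + 12 + 3 + 3 + 4 + 48 = 130.
130 ÷ 48 = 2 complete bars with 34 thirty-second notes remaining.

34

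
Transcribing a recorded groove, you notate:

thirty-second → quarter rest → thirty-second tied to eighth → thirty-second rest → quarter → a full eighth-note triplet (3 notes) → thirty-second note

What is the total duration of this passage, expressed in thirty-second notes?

Express everything in thirty-second notes: thirty-second = 1; quarter rest = 8; thirty-second tied to eighth (thirty-second + eighth) = 5; thirty-second rest = 1; quarter = 8; a full eighth-note triplet (3 notes) (three triplet eighths span one quarter) = 8; thirty-second note = 1.
Altogether 1 + 8 + 5 + 1 + 8 + 8 + 1 = 32 thirty-second notes.

32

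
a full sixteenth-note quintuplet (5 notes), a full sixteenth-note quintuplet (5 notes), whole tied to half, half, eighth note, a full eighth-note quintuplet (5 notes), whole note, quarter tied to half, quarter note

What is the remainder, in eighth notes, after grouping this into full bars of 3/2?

5

One bar of 3/2 = 12 eighth notes.
Each duration in eighth notes: a full sixteenth-note quintuplet (5 notes) (five quintuplet sixteenths span one quarter) = 2; a full sixteenth-note quintuplet (5 notes) (five quintuplet sixteenths span one quarter) = 2; whole tied to half (whole + half) = 12; half = 4; eighth note = 1; a full eighth-note quintuplet (5 notes) (five quintuplet eighths span one half) = 4; whole note = 8; quarter tied to half (quarter + half) = 6; quarter note = 2.
Altogether 2 + 2 + 12 + 4 + 1 + 4 + 8 + 6 + 2 = 41.
41 ÷ 12 = 3 complete bars with 5 eighth notes remaining.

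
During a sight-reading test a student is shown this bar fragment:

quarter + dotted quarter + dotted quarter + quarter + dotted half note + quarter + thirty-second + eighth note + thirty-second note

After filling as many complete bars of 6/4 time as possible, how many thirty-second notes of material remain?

One bar of 6/4 = 48 thirty-second notes.
In thirty-second notes: quarter = 8; dotted quarter = 12; dotted quarter = 12; quarter = 8; dotted half note = 24; quarter = 8; thirty-second = 1; eighth note = 4; thirty-second note = 1.
Altogether 8 + 12 + 12 + 8 + 24 + 8 + 1 + 4 + 1 = 78.
78 ÷ 48 = 1 complete bar with 30 thirty-second notes remaining.

30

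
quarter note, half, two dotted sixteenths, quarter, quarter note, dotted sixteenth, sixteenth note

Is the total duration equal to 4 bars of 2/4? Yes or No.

No

One bar of 2/4 = 16 thirty-second notes, so 4 bars = 64.
Express everything in thirty-second notes: quarter note = 8; half = 16; dotted sixteenth = 3; dotted sixteenth = 3; quarter = 8; quarter note = 8; dotted sixteenth = 3; sixteenth note = 2.
Adding: 8 + 16 + 3 + 3 + 8 + 8 + 3 + 2 = 51.
51 falls short of 64, so the answer is No.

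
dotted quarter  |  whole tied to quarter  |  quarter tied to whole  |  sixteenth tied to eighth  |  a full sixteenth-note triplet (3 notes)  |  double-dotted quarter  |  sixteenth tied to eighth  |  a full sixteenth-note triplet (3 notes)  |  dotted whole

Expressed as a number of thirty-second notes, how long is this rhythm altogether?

Express everything in thirty-second notes: dotted quarter = 12; whole tied to quarter (whole + quarter) = 40; quarter tied to whole (quarter + whole) = 40; sixteenth tied to eighth (sixteenth + eighth) = 6; a full sixteenth-note triplet (3 notes) (three triplet sixteenths span one eighth) = 4; double-dotted quarter = 14; sixteenth tied to eighth (sixteenth + eighth) = 6; a full sixteenth-note triplet (3 notes) (three triplet sixteenths span one eighth) = 4; dotted whole = 48.
Adding: 12 + 40 + 40 + 6 + 4 + 14 + 6 + 4 + 48 = 174 thirty-second notes.

174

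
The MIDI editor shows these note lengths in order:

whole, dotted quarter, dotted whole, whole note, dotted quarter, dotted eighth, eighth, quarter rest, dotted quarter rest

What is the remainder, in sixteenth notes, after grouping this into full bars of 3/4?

One bar of 3/4 = 12 sixteenth notes.
Each duration in sixteenth notes: whole = 16; dotted quarter = 6; dotted whole = 24; whole note = 16; dotted quarter = 6; dotted eighth = 3; eighth = 2; quarter rest = 4; dotted quarter rest = 6.
Total: 16 + 6 + 24 + 16 + 6 + 3 + 2 + 4 + 6 = 83.
83 ÷ 12 = 6 complete bars with 11 sixteenth notes remaining.

11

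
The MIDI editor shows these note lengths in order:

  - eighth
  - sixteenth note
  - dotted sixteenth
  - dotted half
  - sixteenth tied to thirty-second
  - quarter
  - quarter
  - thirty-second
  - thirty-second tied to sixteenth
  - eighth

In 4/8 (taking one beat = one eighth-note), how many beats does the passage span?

One eighth-note beat = 4 thirty-second notes.
In thirty-second notes: eighth = 4; sixteenth note = 2; dotted sixteenth = 3; dotted half = 24; sixteenth tied to thirty-second (sixteenth + thirty-second) = 3; quarter = 8; quarter = 8; thirty-second = 1; thirty-second tied to sixteenth (thirty-second + sixteenth) = 3; eighth = 4.
Total: 4 + 2 + 3 + 24 + 3 + 8 + 8 + 1 + 3 + 4 = 60.
60 ÷ 4 = 15 beats.

15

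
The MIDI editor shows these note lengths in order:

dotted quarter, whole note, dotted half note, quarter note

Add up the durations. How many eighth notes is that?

In eighth notes: dotted quarter = 3; whole note = 8; dotted half note = 6; quarter note = 2.
Total: 3 + 8 + 6 + 2 = 19 eighth notes.

19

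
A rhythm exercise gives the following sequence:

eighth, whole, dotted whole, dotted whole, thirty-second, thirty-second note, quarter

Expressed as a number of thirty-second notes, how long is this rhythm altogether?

Express everything in thirty-second notes: eighth = 4; whole = 32; dotted whole = 48; dotted whole = 48; thirty-second = 1; thirty-second note = 1; quarter = 8.
Total: 4 + 32 + 48 + 48 + 1 + 1 + 8 = 142 thirty-second notes.

142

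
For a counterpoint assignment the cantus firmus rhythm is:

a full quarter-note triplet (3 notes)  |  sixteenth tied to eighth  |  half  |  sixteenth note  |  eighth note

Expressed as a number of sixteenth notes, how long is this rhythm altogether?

22

Express everything in sixteenth notes: a full quarter-note triplet (3 notes) (three triplet quarters span one half) = 8; sixteenth tied to eighth (sixteenth + eighth) = 3; half = 8; sixteenth note = 1; eighth note = 2.
Adding: 8 + 3 + 8 + 1 + 2 = 22 sixteenth notes.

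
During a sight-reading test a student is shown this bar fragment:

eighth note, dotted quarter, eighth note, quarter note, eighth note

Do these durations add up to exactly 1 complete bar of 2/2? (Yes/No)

One bar of 2/2 = 8 eighth notes.
Working in eighth notes: eighth note = 1; dotted quarter = 3; eighth note = 1; quarter note = 2; eighth note = 1.
Altogether 1 + 3 + 1 + 2 + 1 = 8.
8 equals 8, so the answer is Yes.

Yes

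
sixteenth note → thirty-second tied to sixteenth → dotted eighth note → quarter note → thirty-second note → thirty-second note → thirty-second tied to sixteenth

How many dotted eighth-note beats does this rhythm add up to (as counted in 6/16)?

One dotted eighth-note beat = 6 thirty-second notes.
Each duration in thirty-second notes: sixteenth note = 2; thirty-second tied to sixteenth (thirty-second + sixteenth) = 3; dotted eighth note = 6; quarter note = 8; thirty-second note = 1; thirty-second note = 1; thirty-second tied to sixteenth (thirty-second + sixteenth) = 3.
Adding: 2 + 3 + 6 + 8 + 1 + 1 + 3 = 24.
24 ÷ 6 = 4 beats.

4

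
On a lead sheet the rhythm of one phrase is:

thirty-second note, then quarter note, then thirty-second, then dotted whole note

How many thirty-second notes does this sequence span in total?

Each duration in thirty-second notes: thirty-second note = 1; quarter note = 8; thirty-second = 1; dotted whole note = 48.
Altogether 1 + 8 + 1 + 48 = 58 thirty-second notes.

58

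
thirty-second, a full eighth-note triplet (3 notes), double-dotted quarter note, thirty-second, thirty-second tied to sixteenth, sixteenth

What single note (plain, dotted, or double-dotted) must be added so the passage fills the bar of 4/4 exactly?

The bar of 4/4 = 32 thirty-second notes.
Express everything in thirty-second notes: thirty-second = 1; a full eighth-note triplet (3 notes) (three triplet eighths span one quarter) = 8; double-dotted quarter note = 14; thirty-second = 1; thirty-second tied to sixteenth (thirty-second + sixteenth) = 3; sixteenth = 2.
Total: 1 + 8 + 14 + 1 + 3 + 2 = 29.
Remaining: 32 − 29 = 3 thirty-second notes, which is a dotted sixteenth note.

dotted sixteenth note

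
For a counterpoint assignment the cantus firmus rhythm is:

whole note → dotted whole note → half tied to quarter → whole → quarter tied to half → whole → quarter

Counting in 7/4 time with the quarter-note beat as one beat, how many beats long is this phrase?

25

One quarter-note beat = 2 eighth notes.
Convert each value to eighth notes: whole note = 8; dotted whole note = 12; half tied to quarter (half + quarter) = 6; whole = 8; quarter tied to half (quarter + half) = 6; whole = 8; quarter = 2.
Sum: 8 + 12 + 6 + 8 + 6 + 8 + 2 = 50.
50 ÷ 2 = 25 beats.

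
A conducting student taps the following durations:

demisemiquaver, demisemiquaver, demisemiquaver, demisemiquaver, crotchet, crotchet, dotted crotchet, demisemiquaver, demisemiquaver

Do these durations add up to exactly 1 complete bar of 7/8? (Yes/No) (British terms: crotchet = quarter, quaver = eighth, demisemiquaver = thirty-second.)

No

One bar of 7/8 = 28 thirty-second notes.
Working in thirty-second notes: demisemiquaver = 1; demisemiquaver = 1; demisemiquaver = 1; demisemiquaver = 1; crotchet = 8; crotchet = 8; dotted crotchet = 12; demisemiquaver = 1; demisemiquaver = 1.
Altogether 1 + 1 + 1 + 1 + 8 + 8 + 12 + 1 + 1 = 34.
34 exceeds 28, so the answer is No.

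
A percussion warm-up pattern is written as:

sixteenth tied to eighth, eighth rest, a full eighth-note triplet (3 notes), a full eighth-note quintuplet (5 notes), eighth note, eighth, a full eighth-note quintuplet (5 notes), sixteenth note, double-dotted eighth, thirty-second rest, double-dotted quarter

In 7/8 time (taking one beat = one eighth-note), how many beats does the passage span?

20.5

One eighth-note beat = 4 thirty-second notes.
Each duration in thirty-second notes: sixteenth tied to eighth (sixteenth + eighth) = 6; eighth rest = 4; a full eighth-note triplet (3 notes) (three triplet eighths span one quarter) = 8; a full eighth-note quintuplet (5 notes) (five quintuplet eighths span one half) = 16; eighth note = 4; eighth = 4; a full eighth-note quintuplet (5 notes) (five quintuplet eighths span one half) = 16; sixteenth note = 2; double-dotted eighth = 7; thirty-second rest = 1; double-dotted quarter = 14.
Total: 6 + 4 + 8 + 16 + 4 + 4 + 16 + 2 + 7 + 1 + 14 = 82.
82 ÷ 4 = 20.5 beats.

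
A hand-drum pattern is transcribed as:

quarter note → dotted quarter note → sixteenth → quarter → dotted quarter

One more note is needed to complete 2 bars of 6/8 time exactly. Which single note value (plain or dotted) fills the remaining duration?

2 bars of 6/8 = 24 sixteenth notes.
Convert each value to sixteenth notes: quarter note = 4; dotted quarter note = 6; sixteenth = 1; quarter = 4; dotted quarter = 6.
Total: 4 + 6 + 1 + 4 + 6 = 21.
Remaining: 24 − 21 = 3 sixteenth notes, which is a dotted eighth note.

dotted eighth note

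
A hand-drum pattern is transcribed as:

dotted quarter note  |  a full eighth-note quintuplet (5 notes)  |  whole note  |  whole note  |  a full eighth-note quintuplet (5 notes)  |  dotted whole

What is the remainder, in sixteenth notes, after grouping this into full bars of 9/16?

6

One bar of 9/16 = 9 sixteenth notes.
Working in sixteenth notes: dotted quarter note = 6; a full eighth-note quintuplet (5 notes) (five quintuplet eighths span one half) = 8; whole note = 16; whole note = 16; a full eighth-note quintuplet (5 notes) (five quintuplet eighths span one half) = 8; dotted whole = 24.
Altogether 6 + 8 + 16 + 16 + 8 + 24 = 78.
78 ÷ 9 = 8 complete bars with 6 sixteenth notes remaining.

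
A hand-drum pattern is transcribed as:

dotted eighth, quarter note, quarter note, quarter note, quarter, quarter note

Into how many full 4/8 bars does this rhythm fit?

One bar of 4/8 = 8 sixteenth notes.
Express everything in sixteenth notes: dotted eighth = 3; quarter note = 4; quarter note = 4; quarter note = 4; quarter = 4; quarter note = 4.
Sum: 3 + 4 + 4 + 4 + 4 + 4 = 23.
23 ÷ 8 = 2 complete bars with 7 left over.

2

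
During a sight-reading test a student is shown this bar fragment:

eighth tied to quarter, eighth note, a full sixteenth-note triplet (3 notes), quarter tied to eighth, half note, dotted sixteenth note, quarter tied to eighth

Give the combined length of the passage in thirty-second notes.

Convert each value to thirty-second notes: eighth tied to quarter (eighth + quarter) = 12; eighth note = 4; a full sixteenth-note triplet (3 notes) (three triplet sixteenths span one eighth) = 4; quarter tied to eighth (quarter + eighth) = 12; half note = 16; dotted sixteenth note = 3; quarter tied to eighth (quarter + eighth) = 12.
Total: 12 + 4 + 4 + 12 + 16 + 3 + 12 = 63 thirty-second notes.

63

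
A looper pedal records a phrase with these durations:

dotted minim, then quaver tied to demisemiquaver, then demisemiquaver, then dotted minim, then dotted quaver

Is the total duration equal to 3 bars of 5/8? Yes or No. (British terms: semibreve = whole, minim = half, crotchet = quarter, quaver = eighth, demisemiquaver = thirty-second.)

Yes

One bar of 5/8 = 20 thirty-second notes, so 3 bars = 60.
Working in thirty-second notes: dotted minim = 24; quaver tied to demisemiquaver (quaver + demisemiquaver) = 5; demisemiquaver = 1; dotted minim = 24; dotted quaver = 6.
Total: 24 + 5 + 1 + 24 + 6 = 60.
60 equals 60, so the answer is Yes.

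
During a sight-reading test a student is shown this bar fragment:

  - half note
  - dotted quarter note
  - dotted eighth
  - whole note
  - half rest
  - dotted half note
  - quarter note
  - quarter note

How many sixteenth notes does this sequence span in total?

In sixteenth notes: half note = 8; dotted quarter note = 6; dotted eighth = 3; whole note = 16; half rest = 8; dotted half note = 12; quarter note = 4; quarter note = 4.
Altogether 8 + 6 + 3 + 16 + 8 + 12 + 4 + 4 = 61 sixteenth notes.

61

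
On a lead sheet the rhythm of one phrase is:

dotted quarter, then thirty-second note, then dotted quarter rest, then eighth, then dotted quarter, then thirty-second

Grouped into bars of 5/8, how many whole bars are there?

2

One bar of 5/8 = 20 thirty-second notes.
Each duration in thirty-second notes: dotted quarter = 12; thirty-second note = 1; dotted quarter rest = 12; eighth = 4; dotted quarter = 12; thirty-second = 1.
Adding: 12 + 1 + 12 + 4 + 12 + 1 = 42.
42 ÷ 20 = 2 complete bars with 2 left over.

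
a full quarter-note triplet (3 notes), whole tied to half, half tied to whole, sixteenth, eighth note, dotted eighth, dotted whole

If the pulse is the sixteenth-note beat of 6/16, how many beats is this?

One sixteenth-note beat = 2 thirty-second notes.
Each duration in thirty-second notes: a full quarter-note triplet (3 notes) (three triplet quarters span one half) = 16; whole tied to half (whole + half) = 48; half tied to whole (half + whole) = 48; sixteenth = 2; eighth note = 4; dotted eighth = 6; dotted whole = 48.
Total: 16 + 48 + 48 + 2 + 4 + 6 + 48 = 172.
172 ÷ 2 = 86 beats.

86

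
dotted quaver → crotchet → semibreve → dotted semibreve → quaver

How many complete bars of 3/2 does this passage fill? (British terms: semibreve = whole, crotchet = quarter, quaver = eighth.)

2

One bar of 3/2 = 24 sixteenth notes.
Each duration in sixteenth notes: dotted quaver = 3; crotchet = 4; semibreve = 16; dotted semibreve = 24; quaver = 2.
Adding: 3 + 4 + 16 + 24 + 2 = 49.
49 ÷ 24 = 2 complete bars with 1 left over.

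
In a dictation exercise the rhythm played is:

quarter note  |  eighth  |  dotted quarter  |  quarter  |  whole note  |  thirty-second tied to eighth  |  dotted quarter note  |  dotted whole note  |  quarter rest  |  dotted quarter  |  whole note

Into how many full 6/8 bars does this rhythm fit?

7

One bar of 6/8 = 24 thirty-second notes.
Convert each value to thirty-second notes: quarter note = 8; eighth = 4; dotted quarter = 12; quarter = 8; whole note = 32; thirty-second tied to eighth (thirty-second + eighth) = 5; dotted quarter note = 12; dotted whole note = 48; quarter rest = 8; dotted quarter = 12; whole note = 32.
Sum: 8 + 4 + 12 + 8 + 32 + 5 + 12 + 48 + 8 + 12 + 32 = 181.
181 ÷ 24 = 7 complete bars with 13 left over.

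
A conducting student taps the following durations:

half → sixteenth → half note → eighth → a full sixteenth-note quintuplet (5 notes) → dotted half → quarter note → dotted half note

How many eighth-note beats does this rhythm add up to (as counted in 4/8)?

One eighth-note beat = 2 sixteenth notes.
Working in sixteenth notes: half = 8; sixteenth = 1; half note = 8; eighth = 2; a full sixteenth-note quintuplet (5 notes) (five quintuplet sixteenths span one quarter) = 4; dotted half = 12; quarter note = 4; dotted half note = 12.
Total: 8 + 1 + 8 + 2 + 4 + 12 + 4 + 12 = 51.
51 ÷ 2 = 25.5 beats.

25.5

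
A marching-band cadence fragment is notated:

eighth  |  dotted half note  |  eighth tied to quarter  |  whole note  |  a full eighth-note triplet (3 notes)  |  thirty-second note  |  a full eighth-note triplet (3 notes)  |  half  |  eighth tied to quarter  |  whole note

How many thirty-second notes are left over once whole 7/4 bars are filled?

37

One bar of 7/4 = 56 thirty-second notes.
Express everything in thirty-second notes: eighth = 4; dotted half note = 24; eighth tied to quarter (eighth + quarter) = 12; whole note = 32; a full eighth-note triplet (3 notes) (three triplet eighths span one quarter) = 8; thirty-second note = 1; a full eighth-note triplet (3 notes) (three triplet eighths span one quarter) = 8; half = 16; eighth tied to quarter (eighth + quarter) = 12; whole note = 32.
Total: 4 + 24 + 12 + 32 + 8 + 1 + 8 + 16 + 12 + 32 = 149.
149 ÷ 56 = 2 complete bars with 37 thirty-second notes remaining.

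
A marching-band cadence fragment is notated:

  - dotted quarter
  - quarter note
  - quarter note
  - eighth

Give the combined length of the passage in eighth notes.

Convert each value to eighth notes: dotted quarter = 3; quarter note = 2; quarter note = 2; eighth = 1.
Total: 3 + 2 + 2 + 1 = 8 eighth notes.

8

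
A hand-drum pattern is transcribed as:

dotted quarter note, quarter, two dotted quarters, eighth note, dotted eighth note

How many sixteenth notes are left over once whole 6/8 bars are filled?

3

One bar of 6/8 = 12 sixteenth notes.
Each duration in sixteenth notes: dotted quarter note = 6; quarter = 4; dotted quarter = 6; dotted quarter = 6; eighth note = 2; dotted eighth note = 3.
Total: 6 + 4 + 6 + 6 + 2 + 3 = 27.
27 ÷ 12 = 2 complete bars with 3 sixteenth notes remaining.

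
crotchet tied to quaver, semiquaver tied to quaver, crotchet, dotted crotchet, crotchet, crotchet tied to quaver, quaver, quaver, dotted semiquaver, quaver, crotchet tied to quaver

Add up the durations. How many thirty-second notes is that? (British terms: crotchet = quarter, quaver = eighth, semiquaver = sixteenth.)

85

Convert each value to thirty-second notes: crotchet tied to quaver (crotchet + quaver) = 12; semiquaver tied to quaver (semiquaver + quaver) = 6; crotchet = 8; dotted crotchet = 12; crotchet = 8; crotchet tied to quaver (crotchet + quaver) = 12; quaver = 4; quaver = 4; dotted semiquaver = 3; quaver = 4; crotchet tied to quaver (crotchet + quaver) = 12.
Sum: 12 + 6 + 8 + 12 + 8 + 12 + 4 + 4 + 3 + 4 + 12 = 85 thirty-second notes.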